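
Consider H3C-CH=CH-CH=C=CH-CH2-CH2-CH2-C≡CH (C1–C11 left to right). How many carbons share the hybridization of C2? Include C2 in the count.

4

C2 is sp2 (one π bond).
C1: sp3
C2: sp2 ✓
C3: sp2 ✓
C4: sp2 ✓
C5: sp
C6: sp2 ✓
C7: sp3
C8: sp3
C9: sp3
C10: sp
C11: sp
4 carbons are sp2.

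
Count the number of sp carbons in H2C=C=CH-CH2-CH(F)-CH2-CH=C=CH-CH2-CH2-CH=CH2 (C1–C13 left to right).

C1: sp2
C2: sp ✓
C3: sp2
C4: sp3
C5: sp3
C6: sp3
C7: sp2
C8: sp ✓
C9: sp2
C10: sp3
C11: sp3
C12: sp2
C13: sp2
C2, C8 → 2 sp carbons.

2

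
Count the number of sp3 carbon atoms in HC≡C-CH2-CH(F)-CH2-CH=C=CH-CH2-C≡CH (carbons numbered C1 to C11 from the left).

C1: sp
C2: sp
C3: sp3 ✓
C4: sp3 ✓
C5: sp3 ✓
C6: sp2
C7: sp
C8: sp2
C9: sp3 ✓
C10: sp
C11: sp
C3, C4, C5, C9 → 4 sp3 carbons.

4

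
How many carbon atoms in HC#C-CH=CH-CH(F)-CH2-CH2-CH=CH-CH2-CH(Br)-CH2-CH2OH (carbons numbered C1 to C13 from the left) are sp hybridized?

2

C1: sp ✓
C2: sp ✓
C3: sp2
C4: sp2
C5: sp3
C6: sp3
C7: sp3
C8: sp2
C9: sp2
C10: sp3
C11: sp3
C12: sp3
C13: sp3
C1, C2 → 2 sp carbons.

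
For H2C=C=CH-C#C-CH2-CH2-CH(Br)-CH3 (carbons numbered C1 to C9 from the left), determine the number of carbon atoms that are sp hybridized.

3

C1: sp2
C2: sp ✓
C3: sp2
C4: sp ✓
C5: sp ✓
C6: sp3
C7: sp3
C8: sp3
C9: sp3
C2, C4, C5 → 3 sp carbons.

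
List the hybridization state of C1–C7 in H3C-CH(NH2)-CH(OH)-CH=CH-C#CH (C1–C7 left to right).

C1 sp3, C2 sp3, C3 sp3, C4 sp2, C5 sp2, C6 sp, C7 sp

C1 (4 σ bonds) has steric number 4: sp3.
C2 (4 σ bonds) has steric number 4: sp3.
C3: 4 σ bonds; 4 regions of electron density → sp3.
C4 — 3 σ bonds, plus one π bond. Steric number 3, so sp2.
C5: 3 σ bonds, plus one π bond — 3 electron domains, sp2.
C6 carries 2 σ bonds, plus two π bonds, giving a steric number of 2, so it is sp.
C7: 2 σ bonds, plus two π bonds; 2 regions of electron density → sp.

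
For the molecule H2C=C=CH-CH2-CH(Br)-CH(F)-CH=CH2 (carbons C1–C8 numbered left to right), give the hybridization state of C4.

C4: 4 σ bonds; 4 regions of electron density → sp3.

sp^3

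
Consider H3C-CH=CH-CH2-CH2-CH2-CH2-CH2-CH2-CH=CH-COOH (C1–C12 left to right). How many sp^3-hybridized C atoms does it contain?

C1: sp3 ✓
C2: sp2
C3: sp2
C4: sp3 ✓
C5: sp3 ✓
C6: sp3 ✓
C7: sp3 ✓
C8: sp3 ✓
C9: sp3 ✓
C10: sp2
C11: sp2
C12: sp2
C1, C4, C5, C6, C7, C8, C9 → 7 sp3 carbons.

7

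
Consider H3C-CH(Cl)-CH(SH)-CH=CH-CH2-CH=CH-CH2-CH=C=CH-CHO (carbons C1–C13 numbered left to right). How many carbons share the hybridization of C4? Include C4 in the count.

C4 is sp2 (one π bond).
C1: sp3
C2: sp3
C3: sp3
C4: sp2 ✓
C5: sp2 ✓
C6: sp3
C7: sp2 ✓
C8: sp2 ✓
C9: sp3
C10: sp2 ✓
C11: sp
C12: sp2 ✓
C13: sp2 ✓
7 carbons are sp2.

7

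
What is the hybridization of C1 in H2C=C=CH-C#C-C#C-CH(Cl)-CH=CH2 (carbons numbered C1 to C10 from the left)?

C1 carries 3 σ bonds, plus one π bond, giving a steric number of 3, so it is sp2.

sp²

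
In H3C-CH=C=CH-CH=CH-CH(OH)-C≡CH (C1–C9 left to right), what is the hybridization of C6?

sp2

C6 has 3 σ bonds, plus one π bond: steric number 3 → sp2.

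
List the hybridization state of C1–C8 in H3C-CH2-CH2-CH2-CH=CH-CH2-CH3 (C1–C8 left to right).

C1 sp3, C2 sp3, C3 sp3, C4 sp3, C5 sp2, C6 sp2, C7 sp3, C8 sp3

C1 (4 σ bonds) has steric number 4: sp3.
C2: 4 σ bonds; 4 regions of electron density → sp3.
C3 — 4 σ bonds. Steric number 4, so sp3.
C4 — 4 σ bonds. Steric number 4, so sp3.
C5: 3 σ bonds, plus one π bond; 3 regions of electron density → sp2.
C6 (3 σ bonds, plus one π bond) has steric number 3: sp2.
C7: 4 σ bonds; 4 regions of electron density → sp3.
C8: 4 σ bonds — 4 electron domains, sp3.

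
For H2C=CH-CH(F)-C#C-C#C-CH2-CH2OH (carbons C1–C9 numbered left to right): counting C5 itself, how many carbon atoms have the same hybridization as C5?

C5 is sp (two π bonds).
C1: sp2
C2: sp2
C3: sp3
C4: sp ✓
C5: sp ✓
C6: sp ✓
C7: sp ✓
C8: sp3
C9: sp3
4 carbons are sp.

4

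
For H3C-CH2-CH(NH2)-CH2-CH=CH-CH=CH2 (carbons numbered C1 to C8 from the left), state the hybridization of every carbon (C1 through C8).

C1 sp3, C2 sp3, C3 sp3, C4 sp3, C5 sp2, C6 sp2, C7 sp2, C8 sp2

C1 has 4 σ bonds: steric number 4 → sp3.
C2 has 4 σ bonds: steric number 4 → sp3.
C3 is sp3: 4 σ bonds, 4 electron-density regions.
C4 (4 σ bonds) has steric number 4: sp3.
C5 — 3 σ bonds, plus one π bond. Steric number 3, so sp2.
C6 is sp2: 3 σ bonds, plus one π bond, 3 electron-density regions.
C7 carries 3 σ bonds, plus one π bond, giving a steric number of 3, so it is sp2.
C8: 3 σ bonds, plus one π bond; 3 regions of electron density → sp2.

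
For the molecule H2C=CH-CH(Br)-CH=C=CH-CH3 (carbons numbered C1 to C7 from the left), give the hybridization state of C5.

sp

C5: 2 σ bonds, plus two π bonds — 2 electron domains, sp.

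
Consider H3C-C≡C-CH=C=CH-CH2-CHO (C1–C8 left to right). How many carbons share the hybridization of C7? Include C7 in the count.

2

C7 is sp3 (only σ bonds).
C1: sp3 ✓
C2: sp
C3: sp
C4: sp2
C5: sp
C6: sp2
C7: sp3 ✓
C8: sp2
2 carbons are sp3.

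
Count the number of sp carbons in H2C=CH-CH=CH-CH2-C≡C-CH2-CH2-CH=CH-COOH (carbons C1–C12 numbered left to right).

2

C1: sp2
C2: sp2
C3: sp2
C4: sp2
C5: sp3
C6: sp ✓
C7: sp ✓
C8: sp3
C9: sp3
C10: sp2
C11: sp2
C12: sp2
C6, C7 → 2 sp carbons.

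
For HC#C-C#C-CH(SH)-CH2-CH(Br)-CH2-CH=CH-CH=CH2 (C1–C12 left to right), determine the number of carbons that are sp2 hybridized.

C1: sp
C2: sp
C3: sp
C4: sp
C5: sp3
C6: sp3
C7: sp3
C8: sp3
C9: sp2 ✓
C10: sp2 ✓
C11: sp2 ✓
C12: sp2 ✓
C9, C10, C11, C12 → 4 sp2 carbons.

4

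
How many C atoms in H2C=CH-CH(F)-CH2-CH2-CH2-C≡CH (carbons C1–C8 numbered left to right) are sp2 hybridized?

C1: sp2 ✓
C2: sp2 ✓
C3: sp3
C4: sp3
C5: sp3
C6: sp3
C7: sp
C8: sp
C1, C2 → 2 sp2 carbons.

2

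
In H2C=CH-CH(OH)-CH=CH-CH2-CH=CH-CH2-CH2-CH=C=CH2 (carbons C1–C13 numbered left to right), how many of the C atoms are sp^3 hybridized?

C1: sp2
C2: sp2
C3: sp3 ✓
C4: sp2
C5: sp2
C6: sp3 ✓
C7: sp2
C8: sp2
C9: sp3 ✓
C10: sp3 ✓
C11: sp2
C12: sp
C13: sp2
C3, C6, C9, C10 → 4 sp3 carbons.

4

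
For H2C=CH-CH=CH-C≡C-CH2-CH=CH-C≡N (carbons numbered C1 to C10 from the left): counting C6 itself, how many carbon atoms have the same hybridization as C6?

C6 is sp (two π bonds).
C1: sp2
C2: sp2
C3: sp2
C4: sp2
C5: sp ✓
C6: sp ✓
C7: sp3
C8: sp2
C9: sp2
C10: sp ✓
3 carbons are sp.

3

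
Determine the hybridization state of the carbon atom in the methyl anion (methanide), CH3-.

Three σ bonds + one lone pair = steric number 4 → sp3, pyramidal.

sp³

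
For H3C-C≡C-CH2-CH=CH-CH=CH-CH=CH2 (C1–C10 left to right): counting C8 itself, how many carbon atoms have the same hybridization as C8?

C8 is sp2 (one π bond).
C1: sp3
C2: sp
C3: sp
C4: sp3
C5: sp2 ✓
C6: sp2 ✓
C7: sp2 ✓
C8: sp2 ✓
C9: sp2 ✓
C10: sp2 ✓
6 carbons are sp2.

6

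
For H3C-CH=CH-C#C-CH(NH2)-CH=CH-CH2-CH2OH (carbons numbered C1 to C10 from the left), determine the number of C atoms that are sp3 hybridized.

C1: sp3 ✓
C2: sp2
C3: sp2
C4: sp
C5: sp
C6: sp3 ✓
C7: sp2
C8: sp2
C9: sp3 ✓
C10: sp3 ✓
C1, C6, C9, C10 → 4 sp3 carbons.

4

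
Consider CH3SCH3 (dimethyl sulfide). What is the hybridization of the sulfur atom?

The sulfur atom carries 2 σ bonds and 2 lone pairs, giving a steric number of 4, so it is sp3.

sp3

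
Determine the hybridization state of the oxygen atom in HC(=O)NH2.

sp2

The oxygen atom has 1 σ bond and 2 lone pairs, plus one π bond: steric number 3 → sp2.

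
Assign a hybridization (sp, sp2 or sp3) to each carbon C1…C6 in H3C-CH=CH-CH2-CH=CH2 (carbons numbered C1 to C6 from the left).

C1 sp3, C2 sp2, C3 sp2, C4 sp3, C5 sp2, C6 sp2

C1 is sp3: 4 σ bonds, 4 electron-density regions.
C2 is sp2: 3 σ bonds, plus one π bond, 3 electron-density regions.
C3: 3 σ bonds, plus one π bond; 3 regions of electron density → sp2.
C4 (4 σ bonds) has steric number 4: sp3.
C5: 3 σ bonds, plus one π bond — 3 electron domains, sp2.
C6: 3 σ bonds, plus one π bond — 3 electron domains, sp2.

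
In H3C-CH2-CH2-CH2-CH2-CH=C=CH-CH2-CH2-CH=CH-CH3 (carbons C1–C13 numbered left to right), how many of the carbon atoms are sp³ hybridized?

C1: sp3 ✓
C2: sp3 ✓
C3: sp3 ✓
C4: sp3 ✓
C5: sp3 ✓
C6: sp2
C7: sp
C8: sp2
C9: sp3 ✓
C10: sp3 ✓
C11: sp2
C12: sp2
C13: sp3 ✓
C1, C2, C3, C4, C5, C9, C10, C13 → 8 sp3 carbons.

8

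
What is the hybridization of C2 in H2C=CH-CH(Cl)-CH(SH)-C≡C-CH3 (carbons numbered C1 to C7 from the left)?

sp2

C2 has 3 σ bonds, plus one π bond: steric number 3 → sp2.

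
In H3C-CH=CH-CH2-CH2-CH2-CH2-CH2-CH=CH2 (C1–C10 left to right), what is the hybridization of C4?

sp3

C4: 4 σ bonds — 4 electron domains, sp3.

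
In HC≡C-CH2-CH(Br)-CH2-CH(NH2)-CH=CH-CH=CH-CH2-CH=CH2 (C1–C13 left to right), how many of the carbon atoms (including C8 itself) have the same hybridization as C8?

6

C8 is sp2 (one π bond).
C1: sp
C2: sp
C3: sp3
C4: sp3
C5: sp3
C6: sp3
C7: sp2 ✓
C8: sp2 ✓
C9: sp2 ✓
C10: sp2 ✓
C11: sp3
C12: sp2 ✓
C13: sp2 ✓
6 carbons are sp2.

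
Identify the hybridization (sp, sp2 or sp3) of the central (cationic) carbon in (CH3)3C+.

sp2

Three σ bonds and an empty p orbital; no lone pair → steric number 3 → sp2 and planar.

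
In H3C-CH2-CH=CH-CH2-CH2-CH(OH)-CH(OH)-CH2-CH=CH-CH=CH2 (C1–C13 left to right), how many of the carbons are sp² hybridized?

C1: sp3
C2: sp3
C3: sp2 ✓
C4: sp2 ✓
C5: sp3
C6: sp3
C7: sp3
C8: sp3
C9: sp3
C10: sp2 ✓
C11: sp2 ✓
C12: sp2 ✓
C13: sp2 ✓
C3, C4, C10, C11, C12, C13 → 6 sp2 carbons.

6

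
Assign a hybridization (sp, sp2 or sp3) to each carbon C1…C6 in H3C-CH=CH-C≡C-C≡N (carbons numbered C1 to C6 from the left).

C1: 4 σ bonds; 4 regions of electron density → sp3.
C2 — 3 σ bonds, plus one π bond. Steric number 3, so sp2.
C3 is sp2: 3 σ bonds, plus one π bond, 3 electron-density regions.
C4 — 2 σ bonds, plus two π bonds. Steric number 2, so sp.
C5: 2 σ bonds, plus two π bonds; 2 regions of electron density → sp.
C6: 2 σ bonds, plus two π bonds; 2 regions of electron density → sp.

C1 sp3, C2 sp2, C3 sp2, C4 sp, C5 sp, C6 sp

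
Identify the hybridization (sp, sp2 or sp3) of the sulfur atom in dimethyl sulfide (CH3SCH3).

sp^3

The sulfur atom (2 σ bonds and 2 lone pairs) has steric number 4: sp3.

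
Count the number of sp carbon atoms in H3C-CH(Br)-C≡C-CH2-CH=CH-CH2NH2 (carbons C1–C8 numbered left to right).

2

C1: sp3
C2: sp3
C3: sp ✓
C4: sp ✓
C5: sp3
C6: sp2
C7: sp2
C8: sp3
C3, C4 → 2 sp carbons.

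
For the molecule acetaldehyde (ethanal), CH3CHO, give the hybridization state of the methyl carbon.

sp3

The methyl carbon has 4 σ bonds: steric number 4 → sp3.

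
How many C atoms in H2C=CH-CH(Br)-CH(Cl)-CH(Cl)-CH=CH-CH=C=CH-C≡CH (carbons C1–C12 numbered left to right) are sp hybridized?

3

C1: sp2
C2: sp2
C3: sp3
C4: sp3
C5: sp3
C6: sp2
C7: sp2
C8: sp2
C9: sp ✓
C10: sp2
C11: sp ✓
C12: sp ✓
C9, C11, C12 → 3 sp carbons.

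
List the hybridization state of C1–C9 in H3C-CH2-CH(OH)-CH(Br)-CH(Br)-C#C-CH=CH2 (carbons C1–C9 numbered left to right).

C1: 4 σ bonds; 4 regions of electron density → sp3.
C2 — 4 σ bonds. Steric number 4, so sp3.
C3 carries 4 σ bonds, giving a steric number of 4, so it is sp3.
C4: 4 σ bonds; 4 regions of electron density → sp3.
C5 — 4 σ bonds. Steric number 4, so sp3.
C6: 2 σ bonds, plus two π bonds — 2 electron domains, sp.
C7 carries 2 σ bonds, plus two π bonds, giving a steric number of 2, so it is sp.
C8: 3 σ bonds, plus one π bond — 3 electron domains, sp2.
C9: 3 σ bonds, plus one π bond; 3 regions of electron density → sp2.

C1 sp3, C2 sp3, C3 sp3, C4 sp3, C5 sp3, C6 sp, C7 sp, C8 sp2, C9 sp2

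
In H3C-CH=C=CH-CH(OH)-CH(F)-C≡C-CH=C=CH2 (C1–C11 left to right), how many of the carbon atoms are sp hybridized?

4

C1: sp3
C2: sp2
C3: sp ✓
C4: sp2
C5: sp3
C6: sp3
C7: sp ✓
C8: sp ✓
C9: sp2
C10: sp ✓
C11: sp2
C3, C7, C8, C10 → 4 sp carbons.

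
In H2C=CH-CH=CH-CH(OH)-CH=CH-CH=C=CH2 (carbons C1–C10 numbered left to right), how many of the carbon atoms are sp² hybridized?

C1: sp2 ✓
C2: sp2 ✓
C3: sp2 ✓
C4: sp2 ✓
C5: sp3
C6: sp2 ✓
C7: sp2 ✓
C8: sp2 ✓
C9: sp
C10: sp2 ✓
C1, C2, C3, C4, C6, C7, C8, C10 → 8 sp2 carbons.

8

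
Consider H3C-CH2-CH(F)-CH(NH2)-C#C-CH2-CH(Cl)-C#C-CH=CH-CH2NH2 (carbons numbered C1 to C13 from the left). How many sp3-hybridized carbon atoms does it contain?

C1: sp3 ✓
C2: sp3 ✓
C3: sp3 ✓
C4: sp3 ✓
C5: sp
C6: sp
C7: sp3 ✓
C8: sp3 ✓
C9: sp
C10: sp
C11: sp2
C12: sp2
C13: sp3 ✓
C1, C2, C3, C4, C7, C8, C13 → 7 sp3 carbons.

7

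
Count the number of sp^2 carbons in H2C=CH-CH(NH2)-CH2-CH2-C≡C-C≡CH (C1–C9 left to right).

2

C1: sp2 ✓
C2: sp2 ✓
C3: sp3
C4: sp3
C5: sp3
C6: sp
C7: sp
C8: sp
C9: sp
C1, C2 → 2 sp2 carbons.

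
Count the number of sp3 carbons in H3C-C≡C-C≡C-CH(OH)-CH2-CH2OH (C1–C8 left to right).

C1: sp3 ✓
C2: sp
C3: sp
C4: sp
C5: sp
C6: sp3 ✓
C7: sp3 ✓
C8: sp3 ✓
C1, C6, C7, C8 → 4 sp3 carbons.

4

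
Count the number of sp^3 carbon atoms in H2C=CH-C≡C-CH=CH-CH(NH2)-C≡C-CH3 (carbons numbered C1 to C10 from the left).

2

C1: sp2
C2: sp2
C3: sp
C4: sp
C5: sp2
C6: sp2
C7: sp3 ✓
C8: sp
C9: sp
C10: sp3 ✓
C7, C10 → 2 sp3 carbons.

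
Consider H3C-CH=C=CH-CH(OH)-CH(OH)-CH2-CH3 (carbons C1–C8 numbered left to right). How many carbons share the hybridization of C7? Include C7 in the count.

C7 is sp3 (only σ bonds).
C1: sp3 ✓
C2: sp2
C3: sp
C4: sp2
C5: sp3 ✓
C6: sp3 ✓
C7: sp3 ✓
C8: sp3 ✓
5 carbons are sp3.

5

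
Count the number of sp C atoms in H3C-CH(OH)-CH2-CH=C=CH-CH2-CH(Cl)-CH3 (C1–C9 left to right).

1

C1: sp3
C2: sp3
C3: sp3
C4: sp2
C5: sp ✓
C6: sp2
C7: sp3
C8: sp3
C9: sp3
C5 → 1 sp carbon.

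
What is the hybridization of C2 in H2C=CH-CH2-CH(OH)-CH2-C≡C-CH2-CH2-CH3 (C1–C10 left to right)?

sp^2

C2 has 3 σ bonds, plus one π bond: steric number 3 → sp2.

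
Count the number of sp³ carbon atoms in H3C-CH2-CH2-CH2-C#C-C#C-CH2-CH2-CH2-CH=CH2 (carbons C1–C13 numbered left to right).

C1: sp3 ✓
C2: sp3 ✓
C3: sp3 ✓
C4: sp3 ✓
C5: sp
C6: sp
C7: sp
C8: sp
C9: sp3 ✓
C10: sp3 ✓
C11: sp3 ✓
C12: sp2
C13: sp2
C1, C2, C3, C4, C9, C10, C11 → 7 sp3 carbons.

7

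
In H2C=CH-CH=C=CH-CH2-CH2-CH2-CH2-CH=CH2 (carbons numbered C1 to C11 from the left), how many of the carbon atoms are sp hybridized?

C1: sp2
C2: sp2
C3: sp2
C4: sp ✓
C5: sp2
C6: sp3
C7: sp3
C8: sp3
C9: sp3
C10: sp2
C11: sp2
C4 → 1 sp carbon.

1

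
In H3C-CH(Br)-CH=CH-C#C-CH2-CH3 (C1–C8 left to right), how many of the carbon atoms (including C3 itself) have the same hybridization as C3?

C3 is sp2 (one π bond).
C1: sp3
C2: sp3
C3: sp2 ✓
C4: sp2 ✓
C5: sp
C6: sp
C7: sp3
C8: sp3
2 carbons are sp2.

2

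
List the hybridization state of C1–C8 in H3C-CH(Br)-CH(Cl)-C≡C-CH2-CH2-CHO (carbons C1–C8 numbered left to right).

C1 sp3, C2 sp3, C3 sp3, C4 sp, C5 sp, C6 sp3, C7 sp3, C8 sp2

C1 — 4 σ bonds. Steric number 4, so sp3.
C2 carries 4 σ bonds, giving a steric number of 4, so it is sp3.
C3 is sp3: 4 σ bonds, 4 electron-density regions.
C4 (2 σ bonds, plus two π bonds) has steric number 2: sp.
C5 has 2 σ bonds, plus two π bonds: steric number 2 → sp.
C6 is sp3: 4 σ bonds, 4 electron-density regions.
C7: 4 σ bonds — 4 electron domains, sp3.
C8: 3 σ bonds, plus one π bond — 3 electron domains, sp2.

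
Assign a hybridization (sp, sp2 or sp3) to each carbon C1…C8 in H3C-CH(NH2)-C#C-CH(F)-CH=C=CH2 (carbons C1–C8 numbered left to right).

C1: 4 σ bonds; 4 regions of electron density → sp3.
C2: 4 σ bonds — 4 electron domains, sp3.
C3: 2 σ bonds, plus two π bonds — 2 electron domains, sp.
C4 has 2 σ bonds, plus two π bonds: steric number 2 → sp.
C5 (4 σ bonds) has steric number 4: sp3.
C6 is sp2: 3 σ bonds, plus one π bond, 3 electron-density regions.
C7 is sp: 2 σ bonds, plus two π bonds, 2 electron-density regions.
C8 carries 3 σ bonds, plus one π bond, giving a steric number of 3, so it is sp2.

C1 sp3, C2 sp3, C3 sp, C4 sp, C5 sp3, C6 sp2, C7 sp, C8 sp2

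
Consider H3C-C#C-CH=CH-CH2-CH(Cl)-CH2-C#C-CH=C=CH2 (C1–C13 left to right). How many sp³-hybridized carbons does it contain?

C1: sp3 ✓
C2: sp
C3: sp
C4: sp2
C5: sp2
C6: sp3 ✓
C7: sp3 ✓
C8: sp3 ✓
C9: sp
C10: sp
C11: sp2
C12: sp
C13: sp2
C1, C6, C7, C8 → 4 sp3 carbons.

4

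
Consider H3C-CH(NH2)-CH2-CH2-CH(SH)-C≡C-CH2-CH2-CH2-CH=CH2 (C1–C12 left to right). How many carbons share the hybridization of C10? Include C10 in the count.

8

C10 is sp3 (only σ bonds).
C1: sp3 ✓
C2: sp3 ✓
C3: sp3 ✓
C4: sp3 ✓
C5: sp3 ✓
C6: sp
C7: sp
C8: sp3 ✓
C9: sp3 ✓
C10: sp3 ✓
C11: sp2
C12: sp2
8 carbons are sp3.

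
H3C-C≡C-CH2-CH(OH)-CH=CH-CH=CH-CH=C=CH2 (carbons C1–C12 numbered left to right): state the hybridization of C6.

C6 has 3 σ bonds, plus one π bond: steric number 3 → sp2.

sp²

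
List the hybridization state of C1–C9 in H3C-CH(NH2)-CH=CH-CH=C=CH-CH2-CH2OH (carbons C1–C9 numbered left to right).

C1 (4 σ bonds) has steric number 4: sp3.
C2 is sp3: 4 σ bonds, 4 electron-density regions.
C3: 3 σ bonds, plus one π bond; 3 regions of electron density → sp2.
C4: 3 σ bonds, plus one π bond; 3 regions of electron density → sp2.
C5 — 3 σ bonds, plus one π bond. Steric number 3, so sp2.
C6 — 2 σ bonds, plus two π bonds. Steric number 2, so sp.
C7: 3 σ bonds, plus one π bond; 3 regions of electron density → sp2.
C8 carries 4 σ bonds, giving a steric number of 4, so it is sp3.
C9: 4 σ bonds — 4 electron domains, sp3.

C1 sp3, C2 sp3, C3 sp2, C4 sp2, C5 sp2, C6 sp, C7 sp2, C8 sp3, C9 sp3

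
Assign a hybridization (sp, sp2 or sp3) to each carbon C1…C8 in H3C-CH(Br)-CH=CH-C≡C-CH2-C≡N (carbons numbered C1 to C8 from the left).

C1 sp3, C2 sp3, C3 sp2, C4 sp2, C5 sp, C6 sp, C7 sp3, C8 sp

C1: 4 σ bonds — 4 electron domains, sp3.
C2 carries 4 σ bonds, giving a steric number of 4, so it is sp3.
C3 — 3 σ bonds, plus one π bond. Steric number 3, so sp2.
C4 — 3 σ bonds, plus one π bond. Steric number 3, so sp2.
C5 — 2 σ bonds, plus two π bonds. Steric number 2, so sp.
C6 — 2 σ bonds, plus two π bonds. Steric number 2, so sp.
C7 (4 σ bonds) has steric number 4: sp3.
C8 (2 σ bonds, plus two π bonds) has steric number 2: sp.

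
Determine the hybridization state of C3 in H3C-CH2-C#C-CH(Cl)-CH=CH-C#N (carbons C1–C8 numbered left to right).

C3 has 2 σ bonds, plus two π bonds: steric number 2 → sp.

sp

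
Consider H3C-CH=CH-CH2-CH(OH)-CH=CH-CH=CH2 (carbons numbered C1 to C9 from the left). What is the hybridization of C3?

C3 has 3 σ bonds, plus one π bond: steric number 3 → sp2.

sp^2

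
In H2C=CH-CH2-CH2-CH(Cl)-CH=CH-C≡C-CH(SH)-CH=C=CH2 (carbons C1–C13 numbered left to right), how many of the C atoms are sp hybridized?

C1: sp2
C2: sp2
C3: sp3
C4: sp3
C5: sp3
C6: sp2
C7: sp2
C8: sp ✓
C9: sp ✓
C10: sp3
C11: sp2
C12: sp ✓
C13: sp2
C8, C9, C12 → 3 sp carbons.

3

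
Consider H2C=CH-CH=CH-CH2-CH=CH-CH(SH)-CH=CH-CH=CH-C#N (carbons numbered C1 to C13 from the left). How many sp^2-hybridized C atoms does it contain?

10

C1: sp2 ✓
C2: sp2 ✓
C3: sp2 ✓
C4: sp2 ✓
C5: sp3
C6: sp2 ✓
C7: sp2 ✓
C8: sp3
C9: sp2 ✓
C10: sp2 ✓
C11: sp2 ✓
C12: sp2 ✓
C13: sp
C1, C2, C3, C4, C6, C7, C9, C10, C11, C12 → 10 sp2 carbons.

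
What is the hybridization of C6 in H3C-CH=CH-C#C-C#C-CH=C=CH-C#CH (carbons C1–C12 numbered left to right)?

sp

C6 is sp: 2 σ bonds, plus two π bonds, 2 electron-density regions.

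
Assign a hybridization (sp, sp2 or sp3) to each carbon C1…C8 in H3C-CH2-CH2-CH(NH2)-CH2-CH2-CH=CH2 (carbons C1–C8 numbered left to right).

C1 is sp3: 4 σ bonds, 4 electron-density regions.
C2: 4 σ bonds; 4 regions of electron density → sp3.
C3 is sp3: 4 σ bonds, 4 electron-density regions.
C4: 4 σ bonds — 4 electron domains, sp3.
C5 is sp3: 4 σ bonds, 4 electron-density regions.
C6 — 4 σ bonds. Steric number 4, so sp3.
C7: 3 σ bonds, plus one π bond — 3 electron domains, sp2.
C8 (3 σ bonds, plus one π bond) has steric number 3: sp2.

C1 sp3, C2 sp3, C3 sp3, C4 sp3, C5 sp3, C6 sp3, C7 sp2, C8 sp2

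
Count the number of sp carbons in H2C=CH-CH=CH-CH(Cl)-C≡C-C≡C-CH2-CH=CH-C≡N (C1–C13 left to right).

C1: sp2
C2: sp2
C3: sp2
C4: sp2
C5: sp3
C6: sp ✓
C7: sp ✓
C8: sp ✓
C9: sp ✓
C10: sp3
C11: sp2
C12: sp2
C13: sp ✓
C6, C7, C8, C9, C13 → 5 sp carbons.

5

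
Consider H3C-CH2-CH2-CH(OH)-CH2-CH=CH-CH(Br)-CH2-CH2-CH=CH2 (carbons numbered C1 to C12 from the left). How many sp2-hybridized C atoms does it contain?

4

C1: sp3
C2: sp3
C3: sp3
C4: sp3
C5: sp3
C6: sp2 ✓
C7: sp2 ✓
C8: sp3
C9: sp3
C10: sp3
C11: sp2 ✓
C12: sp2 ✓
C6, C7, C11, C12 → 4 sp2 carbons.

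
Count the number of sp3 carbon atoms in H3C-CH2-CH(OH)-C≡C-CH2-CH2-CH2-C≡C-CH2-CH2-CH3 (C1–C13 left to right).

C1: sp3 ✓
C2: sp3 ✓
C3: sp3 ✓
C4: sp
C5: sp
C6: sp3 ✓
C7: sp3 ✓
C8: sp3 ✓
C9: sp
C10: sp
C11: sp3 ✓
C12: sp3 ✓
C13: sp3 ✓
C1, C2, C3, C6, C7, C8, C11, C12, C13 → 9 sp3 carbons.

9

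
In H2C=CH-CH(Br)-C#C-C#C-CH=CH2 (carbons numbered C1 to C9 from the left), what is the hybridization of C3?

C3 — 4 σ bonds. Steric number 4, so sp3.

sp^3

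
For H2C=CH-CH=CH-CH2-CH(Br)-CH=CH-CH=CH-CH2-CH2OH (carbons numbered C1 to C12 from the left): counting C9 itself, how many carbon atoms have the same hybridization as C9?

C9 is sp2 (one π bond).
C1: sp2 ✓
C2: sp2 ✓
C3: sp2 ✓
C4: sp2 ✓
C5: sp3
C6: sp3
C7: sp2 ✓
C8: sp2 ✓
C9: sp2 ✓
C10: sp2 ✓
C11: sp3
C12: sp3
8 carbons are sp2.

8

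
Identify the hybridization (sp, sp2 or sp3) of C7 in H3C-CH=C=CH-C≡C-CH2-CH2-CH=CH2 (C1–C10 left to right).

C7: 4 σ bonds — 4 electron domains, sp3.

sp3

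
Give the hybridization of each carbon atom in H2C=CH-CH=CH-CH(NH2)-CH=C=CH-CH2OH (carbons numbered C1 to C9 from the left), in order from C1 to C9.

C1 sp2, C2 sp2, C3 sp2, C4 sp2, C5 sp3, C6 sp2, C7 sp, C8 sp2, C9 sp3

C1 is sp2: 3 σ bonds, plus one π bond, 3 electron-density regions.
C2 (3 σ bonds, plus one π bond) has steric number 3: sp2.
C3 carries 3 σ bonds, plus one π bond, giving a steric number of 3, so it is sp2.
C4 carries 3 σ bonds, plus one π bond, giving a steric number of 3, so it is sp2.
C5: 4 σ bonds — 4 electron domains, sp3.
C6: 3 σ bonds, plus one π bond; 3 regions of electron density → sp2.
C7: 2 σ bonds, plus two π bonds; 2 regions of electron density → sp.
C8: 3 σ bonds, plus one π bond; 3 regions of electron density → sp2.
C9 — 4 σ bonds. Steric number 4, so sp3.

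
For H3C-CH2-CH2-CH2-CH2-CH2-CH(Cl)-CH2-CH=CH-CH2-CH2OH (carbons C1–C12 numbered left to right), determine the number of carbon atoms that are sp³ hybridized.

C1: sp3 ✓
C2: sp3 ✓
C3: sp3 ✓
C4: sp3 ✓
C5: sp3 ✓
C6: sp3 ✓
C7: sp3 ✓
C8: sp3 ✓
C9: sp2
C10: sp2
C11: sp3 ✓
C12: sp3 ✓
C1, C2, C3, C4, C5, C6, C7, C8, C11, C12 → 10 sp3 carbons.

10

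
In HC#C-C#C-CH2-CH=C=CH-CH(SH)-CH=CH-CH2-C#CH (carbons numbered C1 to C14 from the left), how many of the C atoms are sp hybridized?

7

C1: sp ✓
C2: sp ✓
C3: sp ✓
C4: sp ✓
C5: sp3
C6: sp2
C7: sp ✓
C8: sp2
C9: sp3
C10: sp2
C11: sp2
C12: sp3
C13: sp ✓
C14: sp ✓
C1, C2, C3, C4, C7, C13, C14 → 7 sp carbons.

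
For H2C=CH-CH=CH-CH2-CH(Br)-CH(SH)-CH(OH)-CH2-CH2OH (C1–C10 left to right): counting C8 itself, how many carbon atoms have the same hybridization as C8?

C8 is sp3 (only σ bonds).
C1: sp2
C2: sp2
C3: sp2
C4: sp2
C5: sp3 ✓
C6: sp3 ✓
C7: sp3 ✓
C8: sp3 ✓
C9: sp3 ✓
C10: sp3 ✓
6 carbons are sp3.

6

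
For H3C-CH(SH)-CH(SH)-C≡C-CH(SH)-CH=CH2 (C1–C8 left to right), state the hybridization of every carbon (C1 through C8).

C1 has 4 σ bonds: steric number 4 → sp3.
C2 carries 4 σ bonds, giving a steric number of 4, so it is sp3.
C3 is sp3: 4 σ bonds, 4 electron-density regions.
C4 (2 σ bonds, plus two π bonds) has steric number 2: sp.
C5 (2 σ bonds, plus two π bonds) has steric number 2: sp.
C6 (4 σ bonds) has steric number 4: sp3.
C7: 3 σ bonds, plus one π bond; 3 regions of electron density → sp2.
C8 (3 σ bonds, plus one π bond) has steric number 3: sp2.

C1 sp3, C2 sp3, C3 sp3, C4 sp, C5 sp, C6 sp3, C7 sp2, C8 sp2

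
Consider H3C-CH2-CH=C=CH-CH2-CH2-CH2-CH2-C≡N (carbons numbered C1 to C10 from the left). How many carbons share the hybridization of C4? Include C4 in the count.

C4 is sp (two π bonds).
C1: sp3
C2: sp3
C3: sp2
C4: sp ✓
C5: sp2
C6: sp3
C7: sp3
C8: sp3
C9: sp3
C10: sp ✓
2 carbons are sp.

2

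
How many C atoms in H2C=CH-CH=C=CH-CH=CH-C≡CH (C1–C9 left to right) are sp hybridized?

C1: sp2
C2: sp2
C3: sp2
C4: sp ✓
C5: sp2
C6: sp2
C7: sp2
C8: sp ✓
C9: sp ✓
C4, C8, C9 → 3 sp carbons.

3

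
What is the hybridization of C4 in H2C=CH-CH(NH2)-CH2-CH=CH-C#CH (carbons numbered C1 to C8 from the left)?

sp3

C4 carries 4 σ bonds, giving a steric number of 4, so it is sp3.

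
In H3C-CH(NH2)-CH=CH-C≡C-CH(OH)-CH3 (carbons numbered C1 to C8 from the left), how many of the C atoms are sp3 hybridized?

4

C1: sp3 ✓
C2: sp3 ✓
C3: sp2
C4: sp2
C5: sp
C6: sp
C7: sp3 ✓
C8: sp3 ✓
C1, C2, C7, C8 → 4 sp3 carbons.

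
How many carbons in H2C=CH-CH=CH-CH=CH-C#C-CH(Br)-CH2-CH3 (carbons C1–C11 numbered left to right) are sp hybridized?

2

C1: sp2
C2: sp2
C3: sp2
C4: sp2
C5: sp2
C6: sp2
C7: sp ✓
C8: sp ✓
C9: sp3
C10: sp3
C11: sp3
C7, C8 → 2 sp carbons.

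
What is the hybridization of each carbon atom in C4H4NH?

Each carbon atom has 3 σ bonds, plus one π bond: steric number 3 → sp2.

sp2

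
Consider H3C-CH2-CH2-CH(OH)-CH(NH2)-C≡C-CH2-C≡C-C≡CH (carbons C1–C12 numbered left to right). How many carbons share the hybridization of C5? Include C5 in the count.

C5 is sp3 (only σ bonds).
C1: sp3 ✓
C2: sp3 ✓
C3: sp3 ✓
C4: sp3 ✓
C5: sp3 ✓
C6: sp
C7: sp
C8: sp3 ✓
C9: sp
C10: sp
C11: sp
C12: sp
6 carbons are sp3.

6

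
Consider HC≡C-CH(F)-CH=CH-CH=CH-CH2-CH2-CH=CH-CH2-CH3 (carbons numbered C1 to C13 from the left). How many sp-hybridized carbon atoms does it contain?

2

C1: sp ✓
C2: sp ✓
C3: sp3
C4: sp2
C5: sp2
C6: sp2
C7: sp2
C8: sp3
C9: sp3
C10: sp2
C11: sp2
C12: sp3
C13: sp3
C1, C2 → 2 sp carbons.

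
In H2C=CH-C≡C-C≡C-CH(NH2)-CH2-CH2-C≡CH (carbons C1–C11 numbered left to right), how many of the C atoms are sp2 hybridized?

C1: sp2 ✓
C2: sp2 ✓
C3: sp
C4: sp
C5: sp
C6: sp
C7: sp3
C8: sp3
C9: sp3
C10: sp
C11: sp
C1, C2 → 2 sp2 carbons.

2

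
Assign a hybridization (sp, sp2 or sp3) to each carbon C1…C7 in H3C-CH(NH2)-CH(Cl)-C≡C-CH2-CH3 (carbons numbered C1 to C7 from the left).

C1 carries 4 σ bonds, giving a steric number of 4, so it is sp3.
C2 (4 σ bonds) has steric number 4: sp3.
C3 carries 4 σ bonds, giving a steric number of 4, so it is sp3.
C4: 2 σ bonds, plus two π bonds — 2 electron domains, sp.
C5 — 2 σ bonds, plus two π bonds. Steric number 2, so sp.
C6: 4 σ bonds; 4 regions of electron density → sp3.
C7 has 4 σ bonds: steric number 4 → sp3.

C1 sp3, C2 sp3, C3 sp3, C4 sp, C5 sp, C6 sp3, C7 sp3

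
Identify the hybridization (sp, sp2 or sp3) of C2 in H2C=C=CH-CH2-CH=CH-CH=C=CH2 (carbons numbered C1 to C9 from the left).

sp

C2: 2 σ bonds, plus two π bonds; 2 regions of electron density → sp.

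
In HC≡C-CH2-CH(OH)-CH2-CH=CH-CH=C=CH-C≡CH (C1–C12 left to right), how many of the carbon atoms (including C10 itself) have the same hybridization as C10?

C10 is sp2 (one π bond).
C1: sp
C2: sp
C3: sp3
C4: sp3
C5: sp3
C6: sp2 ✓
C7: sp2 ✓
C8: sp2 ✓
C9: sp
C10: sp2 ✓
C11: sp
C12: sp
4 carbons are sp2.

4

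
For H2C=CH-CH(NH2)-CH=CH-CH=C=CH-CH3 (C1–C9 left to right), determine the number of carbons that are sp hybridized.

C1: sp2
C2: sp2
C3: sp3
C4: sp2
C5: sp2
C6: sp2
C7: sp ✓
C8: sp2
C9: sp3
C7 → 1 sp carbon.

1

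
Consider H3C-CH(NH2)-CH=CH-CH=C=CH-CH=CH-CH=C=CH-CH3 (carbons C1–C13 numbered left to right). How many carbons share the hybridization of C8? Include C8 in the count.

8

C8 is sp2 (one π bond).
C1: sp3
C2: sp3
C3: sp2 ✓
C4: sp2 ✓
C5: sp2 ✓
C6: sp
C7: sp2 ✓
C8: sp2 ✓
C9: sp2 ✓
C10: sp2 ✓
C11: sp
C12: sp2 ✓
C13: sp3
8 carbons are sp2.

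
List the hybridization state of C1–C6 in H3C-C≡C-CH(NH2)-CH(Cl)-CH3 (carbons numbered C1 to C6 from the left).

C1 sp3, C2 sp, C3 sp, C4 sp3, C5 sp3, C6 sp3

C1 (4 σ bonds) has steric number 4: sp3.
C2: 2 σ bonds, plus two π bonds — 2 electron domains, sp.
C3: 2 σ bonds, plus two π bonds; 2 regions of electron density → sp.
C4 has 4 σ bonds: steric number 4 → sp3.
C5: 4 σ bonds — 4 electron domains, sp3.
C6 carries 4 σ bonds, giving a steric number of 4, so it is sp3.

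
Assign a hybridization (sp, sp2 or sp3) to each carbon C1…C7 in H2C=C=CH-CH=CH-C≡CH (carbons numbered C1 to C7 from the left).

C1 carries 3 σ bonds, plus one π bond, giving a steric number of 3, so it is sp2.
C2 is sp: 2 σ bonds, plus two π bonds, 2 electron-density regions.
C3 has 3 σ bonds, plus one π bond: steric number 3 → sp2.
C4 carries 3 σ bonds, plus one π bond, giving a steric number of 3, so it is sp2.
C5 — 3 σ bonds, plus one π bond. Steric number 3, so sp2.
C6 (2 σ bonds, plus two π bonds) has steric number 2: sp.
C7 (2 σ bonds, plus two π bonds) has steric number 2: sp.

C1 sp2, C2 sp, C3 sp2, C4 sp2, C5 sp2, C6 sp, C7 sp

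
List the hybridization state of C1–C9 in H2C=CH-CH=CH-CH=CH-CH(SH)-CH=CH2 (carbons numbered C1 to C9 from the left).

C1 sp2, C2 sp2, C3 sp2, C4 sp2, C5 sp2, C6 sp2, C7 sp3, C8 sp2, C9 sp2

C1 has 3 σ bonds, plus one π bond: steric number 3 → sp2.
C2: 3 σ bonds, plus one π bond; 3 regions of electron density → sp2.
C3 — 3 σ bonds, plus one π bond. Steric number 3, so sp2.
C4 (3 σ bonds, plus one π bond) has steric number 3: sp2.
C5 (3 σ bonds, plus one π bond) has steric number 3: sp2.
C6 carries 3 σ bonds, plus one π bond, giving a steric number of 3, so it is sp2.
C7 is sp3: 4 σ bonds, 4 electron-density regions.
C8 carries 3 σ bonds, plus one π bond, giving a steric number of 3, so it is sp2.
C9 has 3 σ bonds, plus one π bond: steric number 3 → sp2.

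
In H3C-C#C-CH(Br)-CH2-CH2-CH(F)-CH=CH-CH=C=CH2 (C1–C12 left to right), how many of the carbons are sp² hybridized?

4

C1: sp3
C2: sp
C3: sp
C4: sp3
C5: sp3
C6: sp3
C7: sp3
C8: sp2 ✓
C9: sp2 ✓
C10: sp2 ✓
C11: sp
C12: sp2 ✓
C8, C9, C10, C12 → 4 sp2 carbons.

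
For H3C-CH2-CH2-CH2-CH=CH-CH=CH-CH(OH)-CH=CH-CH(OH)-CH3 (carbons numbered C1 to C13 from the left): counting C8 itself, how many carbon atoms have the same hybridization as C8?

C8 is sp2 (one π bond).
C1: sp3
C2: sp3
C3: sp3
C4: sp3
C5: sp2 ✓
C6: sp2 ✓
C7: sp2 ✓
C8: sp2 ✓
C9: sp3
C10: sp2 ✓
C11: sp2 ✓
C12: sp3
C13: sp3
6 carbons are sp2.

6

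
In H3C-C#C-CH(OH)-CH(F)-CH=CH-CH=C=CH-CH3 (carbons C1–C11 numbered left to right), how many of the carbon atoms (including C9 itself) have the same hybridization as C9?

C9 is sp (two π bonds).
C1: sp3
C2: sp ✓
C3: sp ✓
C4: sp3
C5: sp3
C6: sp2
C7: sp2
C8: sp2
C9: sp ✓
C10: sp2
C11: sp3
3 carbons are sp.

3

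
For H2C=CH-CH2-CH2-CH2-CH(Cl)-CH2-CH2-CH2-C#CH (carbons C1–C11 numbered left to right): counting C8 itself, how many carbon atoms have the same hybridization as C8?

C8 is sp3 (only σ bonds).
C1: sp2
C2: sp2
C3: sp3 ✓
C4: sp3 ✓
C5: sp3 ✓
C6: sp3 ✓
C7: sp3 ✓
C8: sp3 ✓
C9: sp3 ✓
C10: sp
C11: sp
7 carbons are sp3.

7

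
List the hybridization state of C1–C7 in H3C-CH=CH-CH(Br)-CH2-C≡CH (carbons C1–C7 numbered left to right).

C1 sp3, C2 sp2, C3 sp2, C4 sp3, C5 sp3, C6 sp, C7 sp

C1 has 4 σ bonds: steric number 4 → sp3.
C2 — 3 σ bonds, plus one π bond. Steric number 3, so sp2.
C3: 3 σ bonds, plus one π bond; 3 regions of electron density → sp2.
C4 is sp3: 4 σ bonds, 4 electron-density regions.
C5: 4 σ bonds — 4 electron domains, sp3.
C6 (2 σ bonds, plus two π bonds) has steric number 2: sp.
C7: 2 σ bonds, plus two π bonds; 2 regions of electron density → sp.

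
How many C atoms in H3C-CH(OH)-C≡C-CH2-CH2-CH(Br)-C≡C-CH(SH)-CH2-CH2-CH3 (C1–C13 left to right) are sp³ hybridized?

9

C1: sp3 ✓
C2: sp3 ✓
C3: sp
C4: sp
C5: sp3 ✓
C6: sp3 ✓
C7: sp3 ✓
C8: sp
C9: sp
C10: sp3 ✓
C11: sp3 ✓
C12: sp3 ✓
C13: sp3 ✓
C1, C2, C5, C6, C7, C10, C11, C12, C13 → 9 sp3 carbons.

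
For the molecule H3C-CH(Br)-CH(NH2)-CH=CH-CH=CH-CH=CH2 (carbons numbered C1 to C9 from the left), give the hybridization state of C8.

sp²

C8 carries 3 σ bonds, plus one π bond, giving a steric number of 3, so it is sp2.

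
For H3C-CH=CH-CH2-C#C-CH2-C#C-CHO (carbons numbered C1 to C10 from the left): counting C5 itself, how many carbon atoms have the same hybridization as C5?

4

C5 is sp (two π bonds).
C1: sp3
C2: sp2
C3: sp2
C4: sp3
C5: sp ✓
C6: sp ✓
C7: sp3
C8: sp ✓
C9: sp ✓
C10: sp2
4 carbons are sp.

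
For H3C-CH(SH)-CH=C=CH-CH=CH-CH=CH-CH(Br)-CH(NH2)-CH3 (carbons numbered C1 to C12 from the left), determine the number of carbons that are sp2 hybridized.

C1: sp3
C2: sp3
C3: sp2 ✓
C4: sp
C5: sp2 ✓
C6: sp2 ✓
C7: sp2 ✓
C8: sp2 ✓
C9: sp2 ✓
C10: sp3
C11: sp3
C12: sp3
C3, C5, C6, C7, C8, C9 → 6 sp2 carbons.

6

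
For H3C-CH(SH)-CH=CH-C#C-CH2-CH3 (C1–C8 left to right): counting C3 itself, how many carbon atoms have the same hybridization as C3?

2

C3 is sp2 (one π bond).
C1: sp3
C2: sp3
C3: sp2 ✓
C4: sp2 ✓
C5: sp
C6: sp
C7: sp3
C8: sp3
2 carbons are sp2.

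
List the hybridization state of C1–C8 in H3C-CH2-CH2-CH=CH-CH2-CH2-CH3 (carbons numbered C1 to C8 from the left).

C1 sp3, C2 sp3, C3 sp3, C4 sp2, C5 sp2, C6 sp3, C7 sp3, C8 sp3

C1: 4 σ bonds — 4 electron domains, sp3.
C2: 4 σ bonds — 4 electron domains, sp3.
C3 — 4 σ bonds. Steric number 4, so sp3.
C4 carries 3 σ bonds, plus one π bond, giving a steric number of 3, so it is sp2.
C5 (3 σ bonds, plus one π bond) has steric number 3: sp2.
C6 has 4 σ bonds: steric number 4 → sp3.
C7 has 4 σ bonds: steric number 4 → sp3.
C8 has 4 σ bonds: steric number 4 → sp3.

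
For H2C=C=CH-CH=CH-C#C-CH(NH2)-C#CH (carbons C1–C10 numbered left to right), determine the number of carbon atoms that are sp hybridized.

5

C1: sp2
C2: sp ✓
C3: sp2
C4: sp2
C5: sp2
C6: sp ✓
C7: sp ✓
C8: sp3
C9: sp ✓
C10: sp ✓
C2, C6, C7, C9, C10 → 5 sp carbons.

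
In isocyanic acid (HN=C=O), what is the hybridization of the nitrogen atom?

sp^2

The nitrogen atom is sp2: 2 σ bonds and 1 lone pair, plus one π bond, 3 electron-density regions.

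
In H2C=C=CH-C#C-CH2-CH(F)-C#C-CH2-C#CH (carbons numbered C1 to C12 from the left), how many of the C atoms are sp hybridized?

7

C1: sp2
C2: sp ✓
C3: sp2
C4: sp ✓
C5: sp ✓
C6: sp3
C7: sp3
C8: sp ✓
C9: sp ✓
C10: sp3
C11: sp ✓
C12: sp ✓
C2, C4, C5, C8, C9, C11, C12 → 7 sp carbons.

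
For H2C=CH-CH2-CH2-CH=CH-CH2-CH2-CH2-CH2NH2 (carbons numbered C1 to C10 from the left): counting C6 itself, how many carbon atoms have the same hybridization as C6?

4

C6 is sp2 (one π bond).
C1: sp2 ✓
C2: sp2 ✓
C3: sp3
C4: sp3
C5: sp2 ✓
C6: sp2 ✓
C7: sp3
C8: sp3
C9: sp3
C10: sp3
4 carbons are sp2.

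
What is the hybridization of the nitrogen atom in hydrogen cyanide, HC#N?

sp

The nitrogen atom is sp: 1 σ bond and 1 lone pair, plus two π bonds, 2 electron-density regions.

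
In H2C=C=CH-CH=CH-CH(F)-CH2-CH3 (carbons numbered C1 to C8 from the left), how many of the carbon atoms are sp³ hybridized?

3

C1: sp2
C2: sp
C3: sp2
C4: sp2
C5: sp2
C6: sp3 ✓
C7: sp3 ✓
C8: sp3 ✓
C6, C7, C8 → 3 sp3 carbons.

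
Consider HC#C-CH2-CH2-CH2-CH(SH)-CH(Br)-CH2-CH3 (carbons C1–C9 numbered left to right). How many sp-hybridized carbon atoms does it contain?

2

C1: sp ✓
C2: sp ✓
C3: sp3
C4: sp3
C5: sp3
C6: sp3
C7: sp3
C8: sp3
C9: sp3
C1, C2 → 2 sp carbons.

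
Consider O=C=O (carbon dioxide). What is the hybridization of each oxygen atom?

sp2

One σ bond + two lone pairs = steric number 3 → sp2.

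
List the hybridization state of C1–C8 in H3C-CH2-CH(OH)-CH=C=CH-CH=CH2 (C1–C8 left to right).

C1 sp3, C2 sp3, C3 sp3, C4 sp2, C5 sp, C6 sp2, C7 sp2, C8 sp2

C1 is sp3: 4 σ bonds, 4 electron-density regions.
C2 carries 4 σ bonds, giving a steric number of 4, so it is sp3.
C3 has 4 σ bonds: steric number 4 → sp3.
C4: 3 σ bonds, plus one π bond; 3 regions of electron density → sp2.
C5: 2 σ bonds, plus two π bonds — 2 electron domains, sp.
C6 is sp2: 3 σ bonds, plus one π bond, 3 electron-density regions.
C7 is sp2: 3 σ bonds, plus one π bond, 3 electron-density regions.
C8 — 3 σ bonds, plus one π bond. Steric number 3, so sp2.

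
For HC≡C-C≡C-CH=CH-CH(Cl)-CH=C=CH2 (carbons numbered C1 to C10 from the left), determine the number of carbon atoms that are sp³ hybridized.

C1: sp
C2: sp
C3: sp
C4: sp
C5: sp2
C6: sp2
C7: sp3 ✓
C8: sp2
C9: sp
C10: sp2
C7 → 1 sp3 carbon.

1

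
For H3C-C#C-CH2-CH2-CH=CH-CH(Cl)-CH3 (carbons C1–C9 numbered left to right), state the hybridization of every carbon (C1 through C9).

C1 sp3, C2 sp, C3 sp, C4 sp3, C5 sp3, C6 sp2, C7 sp2, C8 sp3, C9 sp3

C1 carries 4 σ bonds, giving a steric number of 4, so it is sp3.
C2 (2 σ bonds, plus two π bonds) has steric number 2: sp.
C3 (2 σ bonds, plus two π bonds) has steric number 2: sp.
C4 (4 σ bonds) has steric number 4: sp3.
C5: 4 σ bonds — 4 electron domains, sp3.
C6 (3 σ bonds, plus one π bond) has steric number 3: sp2.
C7 has 3 σ bonds, plus one π bond: steric number 3 → sp2.
C8 (4 σ bonds) has steric number 4: sp3.
C9: 4 σ bonds; 4 regions of electron density → sp3.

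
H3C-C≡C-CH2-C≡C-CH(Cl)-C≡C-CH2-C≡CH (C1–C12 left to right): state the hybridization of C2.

sp

C2: 2 σ bonds, plus two π bonds; 2 regions of electron density → sp.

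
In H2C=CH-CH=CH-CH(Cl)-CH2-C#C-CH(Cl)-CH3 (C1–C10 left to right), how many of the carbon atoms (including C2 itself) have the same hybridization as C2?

4

C2 is sp2 (one π bond).
C1: sp2 ✓
C2: sp2 ✓
C3: sp2 ✓
C4: sp2 ✓
C5: sp3
C6: sp3
C7: sp
C8: sp
C9: sp3
C10: sp3
4 carbons are sp2.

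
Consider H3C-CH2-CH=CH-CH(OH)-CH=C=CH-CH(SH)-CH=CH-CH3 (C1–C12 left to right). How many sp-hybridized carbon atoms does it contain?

1

C1: sp3
C2: sp3
C3: sp2
C4: sp2
C5: sp3
C6: sp2
C7: sp ✓
C8: sp2
C9: sp3
C10: sp2
C11: sp2
C12: sp3
C7 → 1 sp carbon.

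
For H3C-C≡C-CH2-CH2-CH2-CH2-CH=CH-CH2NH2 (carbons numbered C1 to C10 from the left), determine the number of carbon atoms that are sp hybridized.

C1: sp3
C2: sp ✓
C3: sp ✓
C4: sp3
C5: sp3
C6: sp3
C7: sp3
C8: sp2
C9: sp2
C10: sp3
C2, C3 → 2 sp carbons.

2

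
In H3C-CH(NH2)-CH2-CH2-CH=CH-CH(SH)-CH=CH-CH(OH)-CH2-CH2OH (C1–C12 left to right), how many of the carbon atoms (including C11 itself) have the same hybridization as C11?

8

C11 is sp3 (only σ bonds).
C1: sp3 ✓
C2: sp3 ✓
C3: sp3 ✓
C4: sp3 ✓
C5: sp2
C6: sp2
C7: sp3 ✓
C8: sp2
C9: sp2
C10: sp3 ✓
C11: sp3 ✓
C12: sp3 ✓
8 carbons are sp3.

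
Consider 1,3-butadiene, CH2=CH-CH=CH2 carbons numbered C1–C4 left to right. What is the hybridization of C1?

C1 has 3 σ bonds, plus one π bond: steric number 3 → sp2.

sp2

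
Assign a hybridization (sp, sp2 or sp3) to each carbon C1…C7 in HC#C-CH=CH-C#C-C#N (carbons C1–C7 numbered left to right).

C1 sp, C2 sp, C3 sp2, C4 sp2, C5 sp, C6 sp, C7 sp

C1 has 2 σ bonds, plus two π bonds: steric number 2 → sp.
C2 is sp: 2 σ bonds, plus two π bonds, 2 electron-density regions.
C3 carries 3 σ bonds, plus one π bond, giving a steric number of 3, so it is sp2.
C4 has 3 σ bonds, plus one π bond: steric number 3 → sp2.
C5 (2 σ bonds, plus two π bonds) has steric number 2: sp.
C6 (2 σ bonds, plus two π bonds) has steric number 2: sp.
C7 is sp: 2 σ bonds, plus two π bonds, 2 electron-density regions.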